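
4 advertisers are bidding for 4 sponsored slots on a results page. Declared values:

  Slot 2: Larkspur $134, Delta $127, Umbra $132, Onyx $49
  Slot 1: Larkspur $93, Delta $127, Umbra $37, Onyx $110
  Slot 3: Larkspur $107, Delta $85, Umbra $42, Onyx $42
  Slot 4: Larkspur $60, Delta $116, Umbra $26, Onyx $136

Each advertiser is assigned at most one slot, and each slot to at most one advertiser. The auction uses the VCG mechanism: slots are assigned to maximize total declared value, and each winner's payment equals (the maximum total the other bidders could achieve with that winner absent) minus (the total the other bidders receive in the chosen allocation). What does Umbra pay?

Umbra pays $27.

Efficient allocation: Larkspur→Slot 3 ($107), Delta→Slot 1 ($127), Umbra→Slot 2 ($132), Onyx→Slot 4 ($136); total welfare W = $502.
Umbra receives Slot 2 at value $132, so the others get W − 132 = $370.
Without Umbra: best allocation of the remaining 3 bidders over all 4 slots is Larkspur→Slot 2 ($134), Delta→Slot 1 ($127), Onyx→Slot 4 ($136), total $397.
VCG payment = (others' best without Umbra) − (others' welfare with Umbra) = 397 − 370 = $27.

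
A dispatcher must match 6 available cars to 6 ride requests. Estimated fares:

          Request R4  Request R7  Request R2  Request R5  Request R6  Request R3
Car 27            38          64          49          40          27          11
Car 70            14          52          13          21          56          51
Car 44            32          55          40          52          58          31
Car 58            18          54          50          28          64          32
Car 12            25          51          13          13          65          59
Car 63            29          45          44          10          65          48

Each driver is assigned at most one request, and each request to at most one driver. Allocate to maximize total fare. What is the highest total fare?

Max total: $316

Optimal: Car 27→Request R4 ($38), Car 70→Request R7 ($52), Car 44→Request R5 ($52), Car 58→Request R2 ($50), Car 12→Request R3 ($59), Car 63→Request R6 ($65) — total 38+52+52+50+59+65 = $316.
Column-greedy (each request in turn goes to its best remaining driver) gives $277, worse by 39.
No other one-to-one assignment exceeds $316.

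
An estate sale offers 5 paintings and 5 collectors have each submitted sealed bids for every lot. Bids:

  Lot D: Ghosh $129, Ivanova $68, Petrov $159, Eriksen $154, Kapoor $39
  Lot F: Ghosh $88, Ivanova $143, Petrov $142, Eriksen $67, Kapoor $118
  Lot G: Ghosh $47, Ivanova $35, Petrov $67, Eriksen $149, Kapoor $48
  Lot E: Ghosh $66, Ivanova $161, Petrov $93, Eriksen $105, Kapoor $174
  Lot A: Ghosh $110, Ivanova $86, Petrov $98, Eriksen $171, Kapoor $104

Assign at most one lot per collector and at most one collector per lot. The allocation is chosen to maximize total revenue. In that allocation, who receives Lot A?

Ghosh receives Lot A.

Optimal: Ghosh→Lot A ($110), Ivanova→Lot F ($143), Petrov→Lot D ($159), Eriksen→Lot G ($149), Kapoor→Lot E ($174) — total 110+143+159+149+174 = $735.
Max-entry greedy (repeatedly take the single best remaining cell) gives $694, worse by 41.
Next-best assignment: Ghosh→Lot A, Ivanova→Lot E, Petrov→Lot D, Eriksen→Lot G, Kapoor→Lot F = $697.
Swapping Kapoor↔Ivanova (Kapoor→Lot F $118, Ivanova→Lot E $161) loses 38.
Ghosh's own top lot is Lot D ($129), but forcing Ghosh→Lot D and reassigning the rest optimally gives only $693 — worse by 42.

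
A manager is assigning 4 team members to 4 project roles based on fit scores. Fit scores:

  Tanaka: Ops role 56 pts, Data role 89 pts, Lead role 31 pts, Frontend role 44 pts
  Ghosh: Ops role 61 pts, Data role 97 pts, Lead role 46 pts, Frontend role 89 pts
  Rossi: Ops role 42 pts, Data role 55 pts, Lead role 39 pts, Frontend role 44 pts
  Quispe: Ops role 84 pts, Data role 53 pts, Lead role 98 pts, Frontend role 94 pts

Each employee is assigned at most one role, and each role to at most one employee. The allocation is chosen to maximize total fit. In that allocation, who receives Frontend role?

Ghosh receives Frontend role.

Optimal: Tanaka→Data role (89 pts), Ghosh→Frontend role (89 pts), Rossi→Ops role (42 pts), Quispe→Lead role (98 pts) — total 89+89+42+98 = 318 pts.
No other one-to-one assignment exceeds 318 pts.
Ghosh's own top role is Data role (97 pts), but forcing Ghosh→Data role and reassigning the rest optimally gives only 295 pts — worse by 23.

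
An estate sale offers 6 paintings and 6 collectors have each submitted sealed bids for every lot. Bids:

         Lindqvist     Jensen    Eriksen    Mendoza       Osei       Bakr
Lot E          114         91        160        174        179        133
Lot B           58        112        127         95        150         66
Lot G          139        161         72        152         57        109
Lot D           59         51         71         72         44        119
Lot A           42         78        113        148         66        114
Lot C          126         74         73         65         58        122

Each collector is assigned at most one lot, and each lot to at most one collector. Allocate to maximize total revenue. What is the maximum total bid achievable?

Optimal: Lindqvist→Lot C ($126), Jensen→Lot G ($161), Eriksen→Lot E ($160), Mendoza→Lot A ($148), Osei→Lot B ($150), Bakr→Lot D ($119) — total 126+161+160+148+150+119 = $864.
Row-greedy (each collector in turn takes its best remaining lot) gives $736, worse by 128.
Next-best assignment: Lindqvist→Lot C, Jensen→Lot G, Eriksen→Lot B, Mendoza→Lot A, Osei→Lot E, Bakr→Lot D = $860.

Maximum total: $864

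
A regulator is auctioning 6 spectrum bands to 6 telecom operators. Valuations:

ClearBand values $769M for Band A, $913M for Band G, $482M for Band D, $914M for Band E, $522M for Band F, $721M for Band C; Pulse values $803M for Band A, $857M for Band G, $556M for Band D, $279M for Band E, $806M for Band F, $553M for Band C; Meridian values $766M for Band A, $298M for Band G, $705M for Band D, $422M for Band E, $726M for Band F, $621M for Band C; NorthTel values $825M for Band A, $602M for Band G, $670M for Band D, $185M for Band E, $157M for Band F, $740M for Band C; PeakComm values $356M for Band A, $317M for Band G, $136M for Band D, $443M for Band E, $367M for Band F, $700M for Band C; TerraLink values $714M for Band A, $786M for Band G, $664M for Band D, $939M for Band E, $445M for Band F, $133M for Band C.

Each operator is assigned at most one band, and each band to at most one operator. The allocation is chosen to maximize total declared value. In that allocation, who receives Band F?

Pulse receives Band F.

Optimal: ClearBand→Band G ($913M), Pulse→Band F ($806M), Meridian→Band D ($705M), NorthTel→Band A ($825M), PeakComm→Band C ($700M), TerraLink→Band E ($939M) — total 913+806+705+825+700+939 = $4888M.
Swapping NorthTel↔Pulse (NorthTel→Band F $157M, Pulse→Band A $803M) loses 671.
Pulse's own top band is Band G ($857M), but forcing Pulse→Band G and reassigning the rest optimally gives only $4686M — worse by 202.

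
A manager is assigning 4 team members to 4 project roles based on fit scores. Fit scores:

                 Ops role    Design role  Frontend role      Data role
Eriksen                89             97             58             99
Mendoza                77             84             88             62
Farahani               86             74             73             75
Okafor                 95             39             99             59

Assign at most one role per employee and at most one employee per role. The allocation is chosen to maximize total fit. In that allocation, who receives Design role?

This is the linear assignment problem.
Optimal: Eriksen→Data role (99 pts), Mendoza→Design role (84 pts), Farahani→Ops role (86 pts), Okafor→Frontend role (99 pts) — total 99+84+86+99 = 368 pts.
Column-greedy (each role in turn goes to its best remaining employee) gives 355 pts, worse by 13.
Swapping Farahani↔Okafor (Farahani→Frontend role 73 pts, Okafor→Ops role 95 pts) loses 17.
Checked against all permutations: 368 pts is optimal.
Mendoza's own top role is Frontend role (88 pts), but forcing Mendoza→Frontend role and reassigning the rest optimally gives only 356 pts — worse by 12.

Mendoza receives Design role.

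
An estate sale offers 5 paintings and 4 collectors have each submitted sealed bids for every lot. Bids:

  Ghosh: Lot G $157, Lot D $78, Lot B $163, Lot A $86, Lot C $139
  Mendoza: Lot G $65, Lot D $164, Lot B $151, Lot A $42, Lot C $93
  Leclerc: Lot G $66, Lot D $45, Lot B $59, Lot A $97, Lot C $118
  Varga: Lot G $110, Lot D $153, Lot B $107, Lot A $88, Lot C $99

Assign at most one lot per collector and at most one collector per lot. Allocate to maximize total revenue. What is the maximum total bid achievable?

Optimal: Ghosh→Lot G ($157), Mendoza→Lot B ($151), Leclerc→Lot C ($118), Varga→Lot D ($153) — total 157+151+118+153 = $579.
Swapping Varga↔Mendoza (Varga→Lot B $107, Mendoza→Lot D $164) loses 33.
Every other assignment is strictly worse.

Maximum total: $579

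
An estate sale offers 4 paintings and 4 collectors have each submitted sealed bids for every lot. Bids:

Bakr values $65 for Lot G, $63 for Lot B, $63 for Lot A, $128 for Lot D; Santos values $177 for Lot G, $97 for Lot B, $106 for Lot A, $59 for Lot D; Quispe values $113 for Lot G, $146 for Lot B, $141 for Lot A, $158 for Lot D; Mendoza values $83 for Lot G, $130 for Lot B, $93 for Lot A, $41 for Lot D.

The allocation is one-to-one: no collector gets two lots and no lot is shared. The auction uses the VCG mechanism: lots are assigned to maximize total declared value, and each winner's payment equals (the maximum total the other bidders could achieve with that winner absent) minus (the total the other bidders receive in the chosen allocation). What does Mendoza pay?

Efficient allocation: Bakr→Lot D ($128), Santos→Lot G ($177), Quispe→Lot A ($141), Mendoza→Lot B ($130); total welfare W = $576.
Mendoza receives Lot B at value $130, so the others get W − 130 = $446.
Without Mendoza: best allocation of the remaining 3 bidders over all 4 lots is Bakr→Lot D ($128), Santos→Lot G ($177), Quispe→Lot B ($146), total $451.
VCG payment = (others' best without Mendoza) − (others' welfare with Mendoza) = 451 − 446 = $5.

Mendoza pays $5.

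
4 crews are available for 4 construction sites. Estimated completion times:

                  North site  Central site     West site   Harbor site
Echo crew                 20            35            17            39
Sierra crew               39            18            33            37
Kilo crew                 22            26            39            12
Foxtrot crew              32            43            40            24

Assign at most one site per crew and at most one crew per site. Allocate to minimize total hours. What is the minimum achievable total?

Min total: 79 hours

Optimal: Echo crew→West site (17 hours), Sierra crew→Central site (18 hours), Kilo crew→Harbor site (12 hours), Foxtrot crew→North site (32 hours) — total 17+18+12+32 = 79 hours.
Column-greedy (each site in turn goes to its cheapest remaining crew) gives 101 hours, worse by 22.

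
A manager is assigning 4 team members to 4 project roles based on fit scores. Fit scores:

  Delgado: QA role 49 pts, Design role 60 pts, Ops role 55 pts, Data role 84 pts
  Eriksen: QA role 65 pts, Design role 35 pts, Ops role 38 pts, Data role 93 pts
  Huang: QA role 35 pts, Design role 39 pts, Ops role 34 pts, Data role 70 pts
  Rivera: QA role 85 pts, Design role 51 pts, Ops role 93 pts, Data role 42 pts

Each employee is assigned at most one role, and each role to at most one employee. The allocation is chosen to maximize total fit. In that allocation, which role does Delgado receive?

Delgado receives Design role.

This is a one-to-one assignment (maximum-weight bipartite matching).
Optimal: Delgado→Design role (60 pts), Eriksen→QA role (65 pts), Huang→Data role (70 pts), Rivera→Ops role (93 pts) — total 60+65+70+93 = 288 pts.
Row-greedy (each employee in turn takes its best remaining role) gives 281 pts, worse by 7.
Next-best assignment: Delgado→Design role, Eriksen→Data role, Huang→QA role, Rivera→Ops role = 281 pts.
Swapping Huang↔Eriksen (Huang→QA role 35 pts, Eriksen→Data role 93 pts) loses 7.
No other one-to-one assignment exceeds 288 pts.
Delgado's own top role is Data role (84 pts), but forcing Delgado→Data role and reassigning the rest optimally gives only 281 pts — worse by 7.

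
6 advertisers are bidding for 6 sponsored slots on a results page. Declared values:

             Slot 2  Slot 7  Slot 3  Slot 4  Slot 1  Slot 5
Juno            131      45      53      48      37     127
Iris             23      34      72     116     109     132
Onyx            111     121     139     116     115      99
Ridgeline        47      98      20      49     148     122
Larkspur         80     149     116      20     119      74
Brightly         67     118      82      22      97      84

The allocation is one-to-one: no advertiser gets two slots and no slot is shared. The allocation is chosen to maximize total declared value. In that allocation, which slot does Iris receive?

Iris receives Slot 4.

This is a one-to-one assignment (maximum-weight bipartite matching).
Optimal: Juno→Slot 2 ($131), Iris→Slot 4 ($116), Onyx→Slot 3 ($139), Ridgeline→Slot 1 ($148), Larkspur→Slot 7 ($149), Brightly→Slot 5 ($84) — total 131+116+139+148+149+84 = $767.
Row-greedy (each advertiser in turn takes its best remaining slot) gives $721, worse by 46.
Next-best assignment: Juno→Slot 2, Iris→Slot 5, Onyx→Slot 4, Ridgeline→Slot 1, Larkspur→Slot 3, Brightly→Slot 7 = $761.
Checked against all permutations: $767 is optimal.
Iris's own top slot is Slot 5 ($132), but forcing Iris→Slot 5 and reassigning the rest optimally gives only $761 — worse by 6.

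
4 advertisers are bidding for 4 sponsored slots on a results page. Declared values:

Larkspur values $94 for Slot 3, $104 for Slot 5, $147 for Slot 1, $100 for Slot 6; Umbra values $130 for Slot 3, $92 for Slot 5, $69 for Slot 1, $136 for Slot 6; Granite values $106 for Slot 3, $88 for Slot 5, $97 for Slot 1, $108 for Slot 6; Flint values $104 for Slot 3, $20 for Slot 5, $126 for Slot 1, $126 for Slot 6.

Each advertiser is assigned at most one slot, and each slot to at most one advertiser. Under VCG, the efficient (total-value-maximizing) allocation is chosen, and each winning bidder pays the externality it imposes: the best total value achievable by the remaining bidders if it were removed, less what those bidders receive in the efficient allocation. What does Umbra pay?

Umbra pays $18.

Efficient allocation: Larkspur→Slot 1 ($147), Umbra→Slot 3 ($130), Granite→Slot 5 ($88), Flint→Slot 6 ($126); total welfare W = $491.
Umbra receives Slot 3 at value $130, so the others get W − 130 = $361.
Without Umbra: best allocation of the remaining 3 bidders over all 4 slots is Larkspur→Slot 1 ($147), Granite→Slot 3 ($106), Flint→Slot 6 ($126), total $379.
VCG payment = (others' best without Umbra) − (others' welfare with Umbra) = 379 − 361 = $18.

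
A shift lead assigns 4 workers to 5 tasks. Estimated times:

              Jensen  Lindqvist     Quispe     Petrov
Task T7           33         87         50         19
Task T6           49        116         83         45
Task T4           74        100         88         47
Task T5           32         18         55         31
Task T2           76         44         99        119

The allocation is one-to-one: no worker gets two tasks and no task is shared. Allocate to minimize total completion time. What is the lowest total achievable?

Optimal: Jensen→Task T6 (49 min), Lindqvist→Task T5 (18 min), Quispe→Task T7 (50 min), Petrov→Task T4 (47 min) — total 49+18+50+47 = 164 min.
Row-greedy (each worker in turn takes its cheapest remaining task) gives 171 min, worse by 7.
Checked against all permutations: 164 min is optimal.

Min total: 164 min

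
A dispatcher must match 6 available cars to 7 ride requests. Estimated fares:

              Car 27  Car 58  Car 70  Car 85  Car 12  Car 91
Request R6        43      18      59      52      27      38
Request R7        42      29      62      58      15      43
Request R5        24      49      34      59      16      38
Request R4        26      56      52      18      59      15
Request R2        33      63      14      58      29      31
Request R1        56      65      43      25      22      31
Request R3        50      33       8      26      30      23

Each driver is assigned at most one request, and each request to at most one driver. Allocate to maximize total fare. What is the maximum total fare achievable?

Optimal: Car 27→Request R1 ($56), Car 58→Request R2 ($63), Car 70→Request R6 ($59), Car 85→Request R5 ($59), Car 12→Request R4 ($59), Car 91→Request R7 ($43) — total 56+63+59+59+59+43 = $339.
Max-entry greedy (repeatedly take the single best remaining cell) gives $333, worse by 6.
Next-best assignment: Car 27→Request R1, Car 58→Request R2, Car 70→Request R7, Car 85→Request R5, Car 12→Request R4, Car 91→Request R6 = $337.
Swapping Car 12↔Car 58 (Car 12→Request R2 $29, Car 58→Request R4 $56) loses 37.

Maximum total: $339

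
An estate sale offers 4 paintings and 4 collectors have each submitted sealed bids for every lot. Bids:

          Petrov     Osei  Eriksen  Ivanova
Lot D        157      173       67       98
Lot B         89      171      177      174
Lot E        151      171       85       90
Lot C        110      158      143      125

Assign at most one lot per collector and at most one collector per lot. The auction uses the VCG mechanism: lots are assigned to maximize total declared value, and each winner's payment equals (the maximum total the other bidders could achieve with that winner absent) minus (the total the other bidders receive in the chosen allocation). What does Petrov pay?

Efficient allocation: Petrov→Lot D ($157), Osei→Lot E ($171), Eriksen→Lot C ($143), Ivanova→Lot B ($174); total welfare W = $645.
Petrov receives Lot D at value $157, so the others get W − 157 = $488.
Without Petrov: best allocation of the remaining 3 bidders over all 4 lots is Osei→Lot D ($173), Eriksen→Lot C ($143), Ivanova→Lot B ($174), total $490.
VCG payment = (others' best without Petrov) − (others' welfare with Petrov) = 490 − 488 = $2.

Petrov pays $2.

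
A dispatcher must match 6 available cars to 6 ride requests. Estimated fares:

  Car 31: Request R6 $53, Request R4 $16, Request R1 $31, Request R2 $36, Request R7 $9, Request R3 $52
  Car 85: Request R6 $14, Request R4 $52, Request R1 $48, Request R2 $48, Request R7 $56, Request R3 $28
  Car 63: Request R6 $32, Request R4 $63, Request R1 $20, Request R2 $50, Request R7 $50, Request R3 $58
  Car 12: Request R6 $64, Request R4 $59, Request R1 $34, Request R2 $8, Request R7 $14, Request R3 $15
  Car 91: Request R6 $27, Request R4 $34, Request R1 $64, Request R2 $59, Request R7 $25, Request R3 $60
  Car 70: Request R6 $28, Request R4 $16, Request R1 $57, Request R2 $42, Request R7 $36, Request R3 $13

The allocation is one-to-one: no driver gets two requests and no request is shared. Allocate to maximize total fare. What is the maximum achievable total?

Maximum total: $351

This is a one-to-one assignment (maximum-weight bipartite matching).
Optimal: Car 31→Request R3 ($52), Car 85→Request R7 ($56), Car 63→Request R4 ($63), Car 12→Request R6 ($64), Car 91→Request R2 ($59), Car 70→Request R1 ($57) — total 52+56+63+64+59+57 = $351.
Column-greedy (each request in turn goes to its best remaining driver) gives $327, worse by 24.
Checked against all permutations: $351 is optimal.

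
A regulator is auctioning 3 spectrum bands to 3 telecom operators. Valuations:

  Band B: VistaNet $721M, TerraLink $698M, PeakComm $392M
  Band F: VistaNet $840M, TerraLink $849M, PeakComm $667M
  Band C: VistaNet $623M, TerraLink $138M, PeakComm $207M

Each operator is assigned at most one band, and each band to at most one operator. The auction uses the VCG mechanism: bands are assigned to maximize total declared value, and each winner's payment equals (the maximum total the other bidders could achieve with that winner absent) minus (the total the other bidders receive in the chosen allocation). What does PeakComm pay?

PeakComm pays $249M.

Efficient allocation: VistaNet→Band C ($623M), TerraLink→Band B ($698M), PeakComm→Band F ($667M); total welfare W = $1988M.
PeakComm receives Band F at value $667M, so the others get W − 667 = $1321M.
Without PeakComm: best allocation of the remaining 2 bidders over all 3 bands is VistaNet→Band B ($721M), TerraLink→Band F ($849M), total $1570M.
VCG payment = (others' best without PeakComm) − (others' welfare with PeakComm) = 1570 − 1321 = $249M.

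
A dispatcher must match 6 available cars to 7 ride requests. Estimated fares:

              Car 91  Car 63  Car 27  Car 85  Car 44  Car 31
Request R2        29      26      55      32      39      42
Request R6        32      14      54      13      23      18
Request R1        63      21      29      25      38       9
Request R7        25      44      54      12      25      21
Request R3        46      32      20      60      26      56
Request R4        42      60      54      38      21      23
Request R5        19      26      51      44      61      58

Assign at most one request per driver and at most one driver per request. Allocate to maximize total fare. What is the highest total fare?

This is a one-to-one assignment (maximum-weight bipartite matching).
Optimal: Car 91→Request R1 ($63), Car 63→Request R4 ($60), Car 27→Request R6 ($54), Car 85→Request R3 ($60), Car 44→Request R5 ($61), Car 31→Request R2 ($42) — total 63+60+54+60+61+42 = $340.
Row-greedy (each driver in turn takes its best remaining request) gives $320, worse by 20.
Checked against all permutations: $340 is optimal.

Max total: $340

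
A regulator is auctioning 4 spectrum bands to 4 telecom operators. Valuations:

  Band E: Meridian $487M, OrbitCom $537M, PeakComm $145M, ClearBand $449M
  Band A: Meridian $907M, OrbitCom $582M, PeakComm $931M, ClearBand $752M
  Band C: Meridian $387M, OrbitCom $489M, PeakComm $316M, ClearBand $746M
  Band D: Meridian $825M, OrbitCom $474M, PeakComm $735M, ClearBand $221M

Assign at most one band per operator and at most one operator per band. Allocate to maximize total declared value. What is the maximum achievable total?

Optimal: Meridian→Band D ($825M), OrbitCom→Band E ($537M), PeakComm→Band A ($931M), ClearBand→Band C ($746M) — total 825+537+931+746 = $3039M.
Row-greedy (each operator in turn takes its best remaining band) gives $2925M, worse by 114.
Next-best assignment: Meridian→Band A, OrbitCom→Band E, PeakComm→Band D, ClearBand→Band C = $2925M.

Maximum total: $3039M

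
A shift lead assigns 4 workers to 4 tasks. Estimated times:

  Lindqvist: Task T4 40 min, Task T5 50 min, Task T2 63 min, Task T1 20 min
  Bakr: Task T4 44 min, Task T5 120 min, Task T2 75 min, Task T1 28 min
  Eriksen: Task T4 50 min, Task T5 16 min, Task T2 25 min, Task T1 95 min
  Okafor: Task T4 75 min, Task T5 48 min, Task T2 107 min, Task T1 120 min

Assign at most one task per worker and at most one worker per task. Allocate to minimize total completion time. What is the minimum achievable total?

Optimal: Lindqvist→Task T1 (20 min), Bakr→Task T4 (44 min), Eriksen→Task T2 (25 min), Okafor→Task T5 (48 min) — total 20+44+25+48 = 137 min.
Min-entry greedy (repeatedly take the single cheapest remaining cell) gives 187 min, worse by 50.
Next-best assignment: Lindqvist→Task T4, Bakr→Task T1, Eriksen→Task T2, Okafor→Task T5 = 141 min.
Swapping Okafor↔Lindqvist (Okafor→Task T1 120 min, Lindqvist→Task T5 50 min) adds 102.

Minimum total: 137 min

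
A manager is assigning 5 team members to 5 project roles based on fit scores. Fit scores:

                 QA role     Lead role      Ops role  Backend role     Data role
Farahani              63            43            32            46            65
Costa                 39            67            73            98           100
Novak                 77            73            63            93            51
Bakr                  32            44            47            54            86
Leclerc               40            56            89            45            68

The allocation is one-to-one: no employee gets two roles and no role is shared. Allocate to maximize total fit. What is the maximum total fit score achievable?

Optimal: Farahani→QA role (63 pts), Costa→Backend role (98 pts), Novak→Lead role (73 pts), Bakr→Data role (86 pts), Leclerc→Ops role (89 pts) — total 63+98+73+86+89 = 409 pts.
Max-entry greedy (repeatedly take the single best remaining cell) gives 389 pts, worse by 20.
Swapping Costa↔Bakr (Costa→Data role 100 pts, Bakr→Backend role 54 pts) loses 30.
Every other assignment is strictly worse.

Max total: 409 pts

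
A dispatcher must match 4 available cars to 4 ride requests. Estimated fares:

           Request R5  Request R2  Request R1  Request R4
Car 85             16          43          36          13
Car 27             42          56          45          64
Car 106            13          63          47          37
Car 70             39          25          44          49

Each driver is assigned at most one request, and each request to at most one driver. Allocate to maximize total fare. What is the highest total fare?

Max total: $202

Optimal: Car 85→Request R1 ($36), Car 27→Request R4 ($64), Car 106→Request R2 ($63), Car 70→Request R5 ($39) — total 36+64+63+39 = $202.
Row-greedy (each driver in turn takes its best remaining request) gives $193, worse by 9.
Checked against all permutations: $202 is optimal.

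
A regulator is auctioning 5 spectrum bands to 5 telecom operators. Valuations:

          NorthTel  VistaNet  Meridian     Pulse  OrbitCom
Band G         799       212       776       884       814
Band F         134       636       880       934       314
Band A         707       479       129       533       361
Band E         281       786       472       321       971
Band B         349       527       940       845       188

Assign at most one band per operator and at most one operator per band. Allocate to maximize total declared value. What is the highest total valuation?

Max total: $4181M

Optimal: NorthTel→Band A ($707M), VistaNet→Band E ($786M), Meridian→Band B ($940M), Pulse→Band F ($934M), OrbitCom→Band G ($814M) — total 707+786+940+934+814 = $4181M.
Row-greedy (each operator in turn takes its best remaining band) gives $3820M, worse by 361.
Swapping Pulse↔OrbitCom (Pulse→Band G $884M, OrbitCom→Band F $314M) loses 550.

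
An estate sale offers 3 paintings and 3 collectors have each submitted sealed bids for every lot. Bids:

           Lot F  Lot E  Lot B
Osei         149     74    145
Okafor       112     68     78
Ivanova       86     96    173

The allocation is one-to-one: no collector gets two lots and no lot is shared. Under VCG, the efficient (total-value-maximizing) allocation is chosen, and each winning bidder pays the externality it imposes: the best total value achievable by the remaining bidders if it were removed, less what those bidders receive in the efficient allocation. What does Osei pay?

Osei pays $44.

Efficient allocation: Osei→Lot F ($149), Okafor→Lot E ($68), Ivanova→Lot B ($173); total welfare W = $390.
Osei receives Lot F at value $149, so the others get W − 149 = $241.
Without Osei: best allocation of the remaining 2 bidders over all 3 lots is Okafor→Lot F ($112), Ivanova→Lot B ($173), total $285.
VCG payment = (others' best without Osei) − (others' welfare with Osei) = 285 − 241 = $44.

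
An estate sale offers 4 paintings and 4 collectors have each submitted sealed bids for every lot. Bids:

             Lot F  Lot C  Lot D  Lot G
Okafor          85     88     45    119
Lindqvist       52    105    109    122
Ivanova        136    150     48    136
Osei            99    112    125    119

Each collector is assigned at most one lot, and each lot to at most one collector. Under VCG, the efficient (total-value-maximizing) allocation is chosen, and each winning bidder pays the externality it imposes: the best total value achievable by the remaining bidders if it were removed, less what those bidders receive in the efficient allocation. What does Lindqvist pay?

Lindqvist pays $14.

Efficient allocation: Okafor→Lot G ($119), Lindqvist→Lot C ($105), Ivanova→Lot F ($136), Osei→Lot D ($125); total welfare W = $485.
Lindqvist receives Lot C at value $105, so the others get W − 105 = $380.
Without Lindqvist: best allocation of the remaining 3 bidders over all 4 lots is Okafor→Lot G ($119), Ivanova→Lot C ($150), Osei→Lot D ($125), total $394.
VCG payment = (others' best without Lindqvist) − (others' welfare with Lindqvist) = 394 − 380 = $14.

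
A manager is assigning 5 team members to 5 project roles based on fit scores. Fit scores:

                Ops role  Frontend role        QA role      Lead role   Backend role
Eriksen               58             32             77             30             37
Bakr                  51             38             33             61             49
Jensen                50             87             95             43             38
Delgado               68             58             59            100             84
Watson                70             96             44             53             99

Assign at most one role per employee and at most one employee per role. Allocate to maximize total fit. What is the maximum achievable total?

Max total: 414 pts

Optimal: Eriksen→QA role (77 pts), Bakr→Ops role (51 pts), Jensen→Frontend role (87 pts), Delgado→Lead role (100 pts), Watson→Backend role (99 pts) — total 77+51+87+100+99 = 414 pts.
Max-entry greedy (repeatedly take the single best remaining cell) gives 390 pts, worse by 24.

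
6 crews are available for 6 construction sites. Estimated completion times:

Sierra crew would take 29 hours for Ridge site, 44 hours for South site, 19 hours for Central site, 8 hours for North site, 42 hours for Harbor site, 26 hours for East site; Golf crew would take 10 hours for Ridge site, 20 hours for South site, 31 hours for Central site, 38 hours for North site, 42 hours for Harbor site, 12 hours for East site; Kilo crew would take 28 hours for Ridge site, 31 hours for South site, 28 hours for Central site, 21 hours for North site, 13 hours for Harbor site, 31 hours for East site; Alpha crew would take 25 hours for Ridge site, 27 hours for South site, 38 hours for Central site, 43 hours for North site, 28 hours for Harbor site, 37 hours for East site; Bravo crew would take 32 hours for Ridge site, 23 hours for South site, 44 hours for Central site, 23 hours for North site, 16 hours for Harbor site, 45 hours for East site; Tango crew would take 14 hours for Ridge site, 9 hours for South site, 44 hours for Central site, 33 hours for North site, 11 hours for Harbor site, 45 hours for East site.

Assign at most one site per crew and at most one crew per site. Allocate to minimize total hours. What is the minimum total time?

Min total: 98 hours

This is the linear assignment problem.
Optimal: Sierra crew→North site (8 hours), Golf crew→East site (12 hours), Kilo crew→Central site (28 hours), Alpha crew→Ridge site (25 hours), Bravo crew→Harbor site (16 hours), Tango crew→South site (9 hours) — total 8+12+28+25+16+9 = 98 hours.
Min-entry greedy (repeatedly take the single cheapest remaining cell) gives 121 hours, worse by 23.
Next-best assignment: Sierra crew→Central site, Golf crew→East site, Kilo crew→Harbor site, Alpha crew→Ridge site, Bravo crew→North site, Tango crew→South site = 101 hours.
No other one-to-one assignment undercuts 98 hours.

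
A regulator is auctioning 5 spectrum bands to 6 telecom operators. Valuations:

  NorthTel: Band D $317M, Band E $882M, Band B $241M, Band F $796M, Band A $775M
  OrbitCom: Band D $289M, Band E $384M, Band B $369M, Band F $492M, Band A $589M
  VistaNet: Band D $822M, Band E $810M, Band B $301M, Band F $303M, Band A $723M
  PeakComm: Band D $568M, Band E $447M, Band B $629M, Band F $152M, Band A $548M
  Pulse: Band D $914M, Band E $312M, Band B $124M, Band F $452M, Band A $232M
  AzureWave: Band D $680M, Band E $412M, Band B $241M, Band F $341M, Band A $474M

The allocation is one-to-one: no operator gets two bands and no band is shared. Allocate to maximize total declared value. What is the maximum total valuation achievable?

Max total: $3738M

Optimal: Pulse→Band D ($914M), VistaNet→Band E ($810M), PeakComm→Band B ($629M), NorthTel→Band F ($796M), OrbitCom→Band A ($589M) — total 914+810+629+796+589 = $3738M.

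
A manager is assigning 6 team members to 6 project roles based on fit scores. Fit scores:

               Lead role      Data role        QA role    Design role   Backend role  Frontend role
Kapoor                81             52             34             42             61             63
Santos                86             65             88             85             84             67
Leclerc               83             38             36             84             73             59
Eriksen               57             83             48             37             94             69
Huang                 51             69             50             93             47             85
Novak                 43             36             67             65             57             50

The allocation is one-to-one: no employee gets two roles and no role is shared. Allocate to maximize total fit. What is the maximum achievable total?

Maximum total: 484 pts

Optimal: Kapoor→Lead role (81 pts), Santos→Backend role (84 pts), Leclerc→Design role (84 pts), Eriksen→Data role (83 pts), Huang→Frontend role (85 pts), Novak→QA role (67 pts) — total 81+84+84+83+85+67 = 484 pts.
Next-best assignment: Kapoor→Lead role, Santos→QA role, Leclerc→Design role, Eriksen→Data role, Huang→Frontend role, Novak→Backend role = 478 pts.
Swapping Leclerc↔Santos (Leclerc→Backend role 73 pts, Santos→Design role 85 pts) loses 10.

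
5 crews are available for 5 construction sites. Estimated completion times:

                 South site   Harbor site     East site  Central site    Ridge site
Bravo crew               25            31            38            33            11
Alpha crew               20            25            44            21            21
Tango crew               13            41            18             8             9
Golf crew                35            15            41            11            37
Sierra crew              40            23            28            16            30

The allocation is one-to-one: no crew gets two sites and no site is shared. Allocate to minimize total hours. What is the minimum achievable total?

Optimal: Bravo crew→Ridge site (11 hours), Alpha crew→South site (20 hours), Tango crew→East site (18 hours), Golf crew→Harbor site (15 hours), Sierra crew→Central site (16 hours) — total 11+20+18+15+16 = 80 hours.
Column-greedy (each site in turn goes to its cheapest remaining crew) gives 88 hours, worse by 8.
Swapping Bravo crew↔Tango crew (Bravo crew→East site 38 hours, Tango crew→Ridge site 9 hours) adds 18.
Checked against all permutations: 80 hours is optimal.

Minimum total: 80 hours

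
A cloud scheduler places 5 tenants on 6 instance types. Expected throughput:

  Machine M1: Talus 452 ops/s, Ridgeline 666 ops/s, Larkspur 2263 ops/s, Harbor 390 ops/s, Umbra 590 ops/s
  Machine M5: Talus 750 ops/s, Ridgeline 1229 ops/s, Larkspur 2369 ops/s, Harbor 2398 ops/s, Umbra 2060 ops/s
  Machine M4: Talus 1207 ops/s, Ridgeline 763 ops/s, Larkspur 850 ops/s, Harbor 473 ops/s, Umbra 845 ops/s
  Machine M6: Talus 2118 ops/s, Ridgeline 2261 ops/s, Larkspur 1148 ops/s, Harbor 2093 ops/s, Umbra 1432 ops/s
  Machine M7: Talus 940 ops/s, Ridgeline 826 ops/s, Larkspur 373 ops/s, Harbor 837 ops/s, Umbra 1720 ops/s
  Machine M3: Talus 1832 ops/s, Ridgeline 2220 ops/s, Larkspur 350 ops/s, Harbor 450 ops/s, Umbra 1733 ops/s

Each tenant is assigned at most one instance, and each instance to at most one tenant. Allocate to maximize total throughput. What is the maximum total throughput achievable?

Max total: 10719 ops/s

Optimal: Talus→Machine M6 (2118 ops/s), Ridgeline→Machine M3 (2220 ops/s), Larkspur→Machine M1 (2263 ops/s), Harbor→Machine M5 (2398 ops/s), Umbra→Machine M7 (1720 ops/s) — total 2118+2220+2263+2398+1720 = 10719 ops/s.
Swapping Ridgeline↔Talus (Ridgeline→Machine M6 2261 ops/s, Talus→Machine M3 1832 ops/s) loses 245.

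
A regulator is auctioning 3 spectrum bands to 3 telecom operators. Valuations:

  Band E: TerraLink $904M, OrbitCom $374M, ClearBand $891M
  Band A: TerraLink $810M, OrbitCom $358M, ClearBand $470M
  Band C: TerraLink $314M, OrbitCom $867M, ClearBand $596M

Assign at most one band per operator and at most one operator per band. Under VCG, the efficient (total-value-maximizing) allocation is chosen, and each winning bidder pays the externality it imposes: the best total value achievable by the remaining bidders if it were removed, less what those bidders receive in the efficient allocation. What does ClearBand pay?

ClearBand pays $94M.

Efficient allocation: TerraLink→Band A ($810M), OrbitCom→Band C ($867M), ClearBand→Band E ($891M); total welfare W = $2568M.
ClearBand receives Band E at value $891M, so the others get W − 891 = $1677M.
Without ClearBand: best allocation of the remaining 2 bidders over all 3 bands is TerraLink→Band E ($904M), OrbitCom→Band C ($867M), total $1771M.
VCG payment = (others' best without ClearBand) − (others' welfare with ClearBand) = 1771 − 1677 = $94M.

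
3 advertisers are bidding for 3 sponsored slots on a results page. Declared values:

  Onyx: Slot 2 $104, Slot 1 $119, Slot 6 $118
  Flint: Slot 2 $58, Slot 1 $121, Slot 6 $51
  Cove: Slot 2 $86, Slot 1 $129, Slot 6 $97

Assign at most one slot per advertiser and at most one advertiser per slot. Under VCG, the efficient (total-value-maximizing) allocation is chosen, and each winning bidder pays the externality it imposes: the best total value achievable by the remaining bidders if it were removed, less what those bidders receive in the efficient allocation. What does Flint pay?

Efficient allocation: Onyx→Slot 6 ($118), Flint→Slot 1 ($121), Cove→Slot 2 ($86); total welfare W = $325.
Flint receives Slot 1 at value $121, so the others get W − 121 = $204.
Without Flint: best allocation of the remaining 2 bidders over all 3 slots is Onyx→Slot 6 ($118), Cove→Slot 1 ($129), total $247.
VCG payment = (others' best without Flint) − (others' welfare with Flint) = 247 − 204 = $43.

Flint pays $43.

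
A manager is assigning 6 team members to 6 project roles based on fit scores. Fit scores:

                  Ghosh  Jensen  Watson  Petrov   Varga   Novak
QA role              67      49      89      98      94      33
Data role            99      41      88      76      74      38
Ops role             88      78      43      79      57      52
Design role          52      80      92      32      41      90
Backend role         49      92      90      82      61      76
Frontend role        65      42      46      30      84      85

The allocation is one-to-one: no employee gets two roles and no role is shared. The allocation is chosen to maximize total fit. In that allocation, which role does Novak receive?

Novak receives Frontend role.

Optimal: Ghosh→Data role (99 pts), Jensen→Backend role (92 pts), Watson→Design role (92 pts), Petrov→Ops role (79 pts), Varga→QA role (94 pts), Novak→Frontend role (85 pts) — total 99+92+92+79+94+85 = 541 pts.
Max-entry greedy (repeatedly take the single best remaining cell) gives 523 pts, worse by 18.
Next-best assignment: Ghosh→Ops role, Jensen→Backend role, Watson→Data role, Petrov→QA role, Varga→Frontend role, Novak→Design role = 540 pts.
No other one-to-one assignment exceeds 541 pts.
Novak's own top role is Design role (90 pts), but forcing Novak→Design role and reassigning the rest optimally gives only 540 pts — worse by 1.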